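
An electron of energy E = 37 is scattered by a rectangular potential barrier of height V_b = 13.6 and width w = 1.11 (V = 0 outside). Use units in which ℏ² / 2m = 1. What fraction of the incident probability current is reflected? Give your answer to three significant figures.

E > V_b: inside the barrier k₂ = √(2m(E − V_b))/ℏ = 4.837, k₂w = 5.369.
T = [1 + V_b² sin²(k₂w) / (4E(E − V_b))]⁻¹ = 1/1.033 = 0.968.
R = 1 − T = 0.0324.

R = 0.0324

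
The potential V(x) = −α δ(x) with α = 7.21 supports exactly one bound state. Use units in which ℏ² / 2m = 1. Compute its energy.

E = -13.0

For x ≠ 0 the bound state is ψ ∝ e^{−κ|x|}; integrating the TISE across the delta gives the cusp condition 2κ = 2mα/ℏ², so κ = 3.605.
Then E = −ℏ²κ²/(2m) = −mα²/(2ℏ²) = -13.00.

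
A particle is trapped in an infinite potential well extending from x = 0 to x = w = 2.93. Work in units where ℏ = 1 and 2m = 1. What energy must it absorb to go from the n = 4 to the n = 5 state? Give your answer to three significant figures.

E_n = n²π²ℏ²/(2mw²), so ΔE = (5² − 4²) π²ℏ²/(2mw²).
ΔE = 9 × π² / (2 × 0.5 × 2.93²) = 10.35.

ΔE = 10.3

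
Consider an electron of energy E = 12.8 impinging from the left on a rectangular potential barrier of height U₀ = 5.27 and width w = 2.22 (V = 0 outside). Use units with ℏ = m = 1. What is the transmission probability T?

Above the barrier the interior wavenumber is k₂ = √(2m(E − U₀))/ℏ = 3.881, giving phase k₂w = 8.615.
T = [1 + U₀² sin²(k₂w) / (4E(E − U₀))]⁻¹ = 1/1.038 = 0.964.

T = 0.964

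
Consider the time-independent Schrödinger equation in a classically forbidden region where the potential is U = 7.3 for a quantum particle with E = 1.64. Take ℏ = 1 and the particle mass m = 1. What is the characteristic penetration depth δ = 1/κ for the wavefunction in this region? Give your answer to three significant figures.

Since E < U the TISE in this region is ψ'' = κ²ψ with κ = √(2m(U − E))/ℏ.
κ = √(2 × 1 × 5.66) = 3.365. The penetration depth is δ = 1/κ = 0.297.

δ = 0.297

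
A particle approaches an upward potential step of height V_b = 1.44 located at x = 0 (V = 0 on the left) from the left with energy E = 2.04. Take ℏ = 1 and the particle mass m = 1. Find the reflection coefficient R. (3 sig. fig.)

R = 0.0881

On each side the TISE gives plane waves with k = √(2m(E − V))/ℏ: k₁ = √(2·1·2.04) = 2.020, k₂ = √(2·1·0.6) = 1.095.
Matching ψ and ψ′ at x = 0 gives r = (k₁ − k₂)/(k₁ + k₂), so R = r² = 0.08806 and T = 1 − R = 0.9119.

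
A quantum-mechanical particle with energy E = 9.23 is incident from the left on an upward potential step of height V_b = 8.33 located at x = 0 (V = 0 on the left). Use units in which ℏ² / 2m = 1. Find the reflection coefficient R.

The wavenumbers are k₁ = √(2mE)/ℏ = 3.038 on the left and k₂ = √(2m(E − V_b))/ℏ = 0.9487 on the right.
Matching ψ and ψ′ at x = 0 gives r = (k₁ − k₂)/(k₁ + k₂), so R = r² = 0.2747 and T = 1 − R = 0.7253.

R = 0.275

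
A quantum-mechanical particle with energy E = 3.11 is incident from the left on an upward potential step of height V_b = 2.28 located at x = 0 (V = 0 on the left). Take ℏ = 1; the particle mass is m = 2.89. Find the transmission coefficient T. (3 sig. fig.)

The wavenumbers are k₁ = √(2mE)/ℏ = 4.240 on the left and k₂ = √(2m(E − V_b))/ℏ = 2.190 on the right.
Matching ψ and ψ′ at x = 0 gives r = (k₁ − k₂)/(k₁ + k₂), so R = r² = 0.1016 and T = 1 − R = 0.8984.

T = 0.898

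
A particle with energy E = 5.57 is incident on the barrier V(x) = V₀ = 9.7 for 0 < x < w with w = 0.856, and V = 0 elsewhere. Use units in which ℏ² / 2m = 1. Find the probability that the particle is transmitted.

T = 0.114

Since E < V₀ the interior solution is evanescent with decay constant κ = √(2m(V₀ − E))/ℏ = 2.032.
κw = 1.740, sinh(κw) = 2.760.
Matching ψ, ψ′ at both faces gives T = [1 + V₀² sinh²(κw) / (4E(V₀ − E))]⁻¹ = 1/8.788 = 0.114.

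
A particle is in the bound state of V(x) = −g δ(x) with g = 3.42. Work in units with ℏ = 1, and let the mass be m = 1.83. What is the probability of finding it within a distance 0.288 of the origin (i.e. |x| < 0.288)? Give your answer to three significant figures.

P = 0.973

The normalised bound state is ψ = √κ e^{−κ|x|} with κ = mg/ℏ² = 6.259.
P(|x| < d) = ∫_{−d}^{d} κ e^{−2κ|x|} dx = 1 − e^{−2κd} = 1 − e^{−3.605} = 0.9728.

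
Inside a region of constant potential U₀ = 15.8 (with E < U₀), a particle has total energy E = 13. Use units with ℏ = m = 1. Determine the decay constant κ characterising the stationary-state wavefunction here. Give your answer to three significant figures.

Since E < U₀ the TISE in this region is ψ'' = κ²ψ with κ = √(2m(U₀ − E))/ℏ.
κ = √(2 × 1 × 2.8) = 2.366.

κ = 2.37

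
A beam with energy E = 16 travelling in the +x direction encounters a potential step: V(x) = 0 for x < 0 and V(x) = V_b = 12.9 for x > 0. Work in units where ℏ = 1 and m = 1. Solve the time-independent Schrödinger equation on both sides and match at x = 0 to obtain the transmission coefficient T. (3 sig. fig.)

On each side the TISE gives plane waves with k = √(2m(E − V))/ℏ: k₁ = √(2·1·16) = 5.657, k₂ = √(2·1·3.1) = 2.490.
Matching ψ and ψ′ at x = 0 gives r = (k₁ − k₂)/(k₁ + k₂), so R = r² = 0.1511 and T = 1 − R = 0.8489.

T = 0.849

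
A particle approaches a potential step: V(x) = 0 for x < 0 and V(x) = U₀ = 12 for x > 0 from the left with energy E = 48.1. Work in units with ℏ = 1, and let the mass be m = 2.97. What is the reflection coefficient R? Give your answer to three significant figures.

The wavenumbers are k₁ = √(2mE)/ℏ = 16.90 on the left and k₂ = √(2m(E − U₀))/ℏ = 14.64 on the right.
Continuity of ψ and ψ′ at the step yields the reflection amplitude r = (k₁ − k₂)/(k₁ + k₂) = 0.07162; thus R = |r|² = 0.005130, T = 0.9949.

R = 0.00513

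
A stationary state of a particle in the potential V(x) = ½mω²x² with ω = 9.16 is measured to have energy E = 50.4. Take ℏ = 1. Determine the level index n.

n = 5

E_n = ℏω(n + ½) ⇒ n = E/(ℏω) − ½ = 50.4/9.16 − 0.5 = 5.002 → n = 5.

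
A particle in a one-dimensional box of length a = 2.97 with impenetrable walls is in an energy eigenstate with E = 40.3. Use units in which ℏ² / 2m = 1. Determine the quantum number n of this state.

n = 6

From E_n = n²π²ℏ²/(2ma²) invert to n = √(2ma²E)/(πℏ).
n = (2.97/π) × √(2 × 0.5 × 40.3) = 6.001 → n = 6.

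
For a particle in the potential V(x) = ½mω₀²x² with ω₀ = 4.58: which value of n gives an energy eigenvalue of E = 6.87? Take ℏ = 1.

n = 1

E_n = ℏω₀(n + ½) ⇒ n = E/(ℏω₀) − ½ = 6.87/4.58 − 0.5 = 1.000 → n = 1.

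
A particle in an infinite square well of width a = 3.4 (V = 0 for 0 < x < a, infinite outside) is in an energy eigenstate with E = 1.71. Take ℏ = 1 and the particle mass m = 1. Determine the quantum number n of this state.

From E_n = n²π²ℏ²/(2ma²) invert to n = √(2ma²E)/(πℏ).
n = (3.4/π) × √(2 × 1 × 1.71) = 2.001 → n = 2.

n = 2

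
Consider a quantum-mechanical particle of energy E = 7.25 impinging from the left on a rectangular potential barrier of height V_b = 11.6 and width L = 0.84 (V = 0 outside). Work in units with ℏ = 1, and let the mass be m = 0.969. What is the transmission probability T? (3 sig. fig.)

E < V_b: inside the barrier ψ ∝ e^{±κx} with κ = √(2m(V_b − E))/ℏ = 2.903.
κL = 2.439, sinh(κL) = 5.687.
The exact tunnelling result is T⁻¹ = 1 + V_b² sinh²(κL) / [4E(V_b − E)] = 35.50, so T = 0.0282.

T = 0.0282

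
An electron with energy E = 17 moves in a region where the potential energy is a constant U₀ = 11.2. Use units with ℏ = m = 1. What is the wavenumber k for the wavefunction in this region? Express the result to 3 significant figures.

With E > U₀ the solution is oscillatory, ψ ∝ e^{±ikx} with k = √(2m(E − U₀))/ℏ.
k = √(2 × 1 × 5.8) = 3.406.

k = 3.41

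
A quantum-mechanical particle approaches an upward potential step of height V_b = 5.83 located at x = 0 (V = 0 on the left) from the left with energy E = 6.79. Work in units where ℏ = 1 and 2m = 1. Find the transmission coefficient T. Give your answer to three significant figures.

The wavenumbers are k₁ = √(2mE)/ℏ = 2.606 on the left and k₂ = √(2m(E − V_b))/ℏ = 0.9798 on the right.
Continuity of ψ and ψ′ at the step yields the reflection amplitude r = (k₁ − k₂)/(k₁ + k₂) = 0.4535; thus R = |r|² = 0.2056, T = 0.7944.

T = 0.794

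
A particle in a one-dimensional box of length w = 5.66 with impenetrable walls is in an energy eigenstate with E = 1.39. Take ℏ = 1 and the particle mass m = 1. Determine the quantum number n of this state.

n = 3

For an infinite well E_n = n²π²ℏ²/(2mw²), so n = (w/πℏ)√(2mE).
n = (5.66/π) × √(2 × 1 × 1.39) = 3.004 → n = 3.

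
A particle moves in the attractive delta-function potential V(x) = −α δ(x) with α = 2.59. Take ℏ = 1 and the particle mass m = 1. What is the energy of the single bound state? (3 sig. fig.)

E = -3.35

For x ≠ 0 the bound state is ψ ∝ e^{−κ|x|}; integrating the TISE across the delta gives the cusp condition 2κ = 2mα/ℏ², so κ = 2.590.
Then E = −ℏ²κ²/(2m) = −mα²/(2ℏ²) = -3.354.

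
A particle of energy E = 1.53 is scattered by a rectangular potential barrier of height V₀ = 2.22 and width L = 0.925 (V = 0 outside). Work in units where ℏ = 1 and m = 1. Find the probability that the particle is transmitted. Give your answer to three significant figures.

T = 0.332

Since E < V₀ the interior solution is evanescent with decay constant κ = √(2m(V₀ − E))/ℏ = 1.175.
κL = 1.087, sinh(κL) = 1.313.
The exact tunnelling result is T⁻¹ = 1 + V₀² sinh²(κL) / [4E(V₀ − E)] = 3.013, so T = 0.332.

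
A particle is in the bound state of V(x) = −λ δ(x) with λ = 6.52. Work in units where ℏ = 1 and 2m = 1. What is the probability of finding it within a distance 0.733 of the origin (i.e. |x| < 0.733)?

The normalised bound state is ψ = √κ e^{−κ|x|} with κ = mλ/ℏ² = 3.260.
P(|x| < d) = ∫_{−d}^{d} κ e^{−2κ|x|} dx = 1 − e^{−2κd} = 1 − e^{−4.779} = 0.9916.

P = 0.992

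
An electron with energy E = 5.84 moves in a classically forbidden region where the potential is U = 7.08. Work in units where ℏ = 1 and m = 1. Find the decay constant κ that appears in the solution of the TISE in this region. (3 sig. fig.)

Since E < U the TISE in this region is ψ'' = κ²ψ with κ = √(2m(U − E))/ℏ.
κ = √(2 × 1 × 1.24) = 1.575.

κ = 1.57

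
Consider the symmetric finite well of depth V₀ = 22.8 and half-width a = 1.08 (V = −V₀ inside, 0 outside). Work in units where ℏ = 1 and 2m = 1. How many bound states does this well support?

Define the well-strength parameter z₀ = (a/ℏ)√(2mV₀) = 1.08 × √(2·0.5·22.8) = 5.157.
The even/odd transcendental equations gain one root per π/2 in z₀, giving N = 1 + ⌊2z₀/π⌋ = 1 + ⌊3.283⌋ = 4.

N = 4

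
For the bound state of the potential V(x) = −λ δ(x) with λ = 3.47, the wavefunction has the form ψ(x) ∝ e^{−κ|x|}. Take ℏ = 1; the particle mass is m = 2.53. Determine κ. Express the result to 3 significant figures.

κ = 8.78

Integrate −(ℏ²/2m)ψ'' − λδ(x)ψ = Eψ from −ε to +ε: the ψ'' term gives ψ'(0⁺) − ψ'(0⁻) and the δ term gives −(2mλ/ℏ²)ψ(0).
With ψ ∝ e^{−κ|x|} this yields −2κ = −2mλ/ℏ², so κ = mλ/ℏ² = 8.779.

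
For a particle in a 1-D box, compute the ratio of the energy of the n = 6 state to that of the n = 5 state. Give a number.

E_n = n²π²ℏ²/(2mL²) so the ratio is n₂²/n₁² = 36/25 = 1.44.

1.44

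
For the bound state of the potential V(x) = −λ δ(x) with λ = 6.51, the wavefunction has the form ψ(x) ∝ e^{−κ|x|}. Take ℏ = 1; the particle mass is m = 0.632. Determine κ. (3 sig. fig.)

Integrating the TISE across x = 0 gives the cusp condition ψ'(0⁺) − ψ'(0⁻) = −(2mλ/ℏ²)ψ(0).
With ψ ∝ e^{−κ|x|} this yields −2κ = −2mλ/ℏ², so κ = mλ/ℏ² = 4.114.

κ = 4.11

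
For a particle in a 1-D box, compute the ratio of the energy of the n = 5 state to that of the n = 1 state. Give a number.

E_n = n²π²ℏ²/(2mL²) so the ratio is n₂²/n₁² = 25/1 = 25.

25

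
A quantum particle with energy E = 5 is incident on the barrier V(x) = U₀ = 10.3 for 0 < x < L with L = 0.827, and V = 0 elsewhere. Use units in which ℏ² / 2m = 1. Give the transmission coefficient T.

Since E < U₀ the interior solution is evanescent with decay constant κ = √(2m(U₀ − E))/ℏ = 2.302.
κL = 1.904, sinh(κL) = 3.282.
The exact tunnelling result is T⁻¹ = 1 + U₀² sinh²(κL) / [4E(U₀ − E)] = 11.78, so T = 0.0849.

T = 0.0849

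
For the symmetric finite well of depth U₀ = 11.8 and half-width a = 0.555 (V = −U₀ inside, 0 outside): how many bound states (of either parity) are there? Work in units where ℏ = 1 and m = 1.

N = 2

Define the well-strength parameter z₀ = (a/ℏ)√(2mU₀) = 0.555 × √(2·1·11.8) = 2.696.
The even/odd transcendental equations gain one root per π/2 in z₀, giving N = 1 + ⌊2z₀/π⌋ = 1 + ⌊1.716⌋ = 2.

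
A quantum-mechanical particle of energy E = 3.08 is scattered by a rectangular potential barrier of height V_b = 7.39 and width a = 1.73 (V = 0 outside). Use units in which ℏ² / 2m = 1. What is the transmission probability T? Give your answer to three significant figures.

T = 0.00295

Since E < V_b the interior solution is evanescent with decay constant κ = √(2m(V_b − E))/ℏ = 2.076.
κa = 3.592, sinh(κa) = 18.13.
Matching ψ, ψ′ at both faces gives T = [1 + V_b² sinh²(κa) / (4E(V_b − E))]⁻¹ = 1/339.1 = 0.00295.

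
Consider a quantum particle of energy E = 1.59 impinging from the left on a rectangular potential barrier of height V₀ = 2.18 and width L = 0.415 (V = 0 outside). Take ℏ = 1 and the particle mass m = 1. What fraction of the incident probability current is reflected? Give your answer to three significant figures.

R = 0.216

Since E < V₀ the interior solution is evanescent with decay constant κ = √(2m(V₀ − E))/ℏ = 1.086.
κL = 0.4508, sinh(κL) = 0.4662.
The exact tunnelling result is T⁻¹ = 1 + V₀² sinh²(κL) / [4E(V₀ − E)] = 1.275, so T = 0.784.
R = 1 − T = 0.216.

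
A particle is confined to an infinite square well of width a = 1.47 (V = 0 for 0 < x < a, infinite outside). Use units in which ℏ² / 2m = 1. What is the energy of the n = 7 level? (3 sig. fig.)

The infinite-well eigenfunctions ψ_n = √(2/a) sin(nπx/a) vanish at both walls, giving E_n = n²π²ℏ²/(2ma²).
E_7 = 7² × π² / (2 × 0.5 × 1.47²) = 223.8.

E = 224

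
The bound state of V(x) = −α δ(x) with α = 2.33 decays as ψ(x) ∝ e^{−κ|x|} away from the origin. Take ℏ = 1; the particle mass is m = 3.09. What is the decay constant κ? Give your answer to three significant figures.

κ = 7.20

Integrating the TISE across x = 0 gives the cusp condition ψ'(0⁺) − ψ'(0⁻) = −(2mα/ℏ²)ψ(0).
With ψ ∝ e^{−κ|x|} this yields −2κ = −2mα/ℏ², so κ = mα/ℏ² = 7.200.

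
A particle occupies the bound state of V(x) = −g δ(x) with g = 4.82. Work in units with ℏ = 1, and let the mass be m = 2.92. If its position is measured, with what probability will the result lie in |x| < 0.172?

P = 0.992

The normalised bound state is ψ = √κ e^{−κ|x|} with κ = mg/ℏ² = 14.07.
P(|x| < d) = ∫_{−d}^{d} κ e^{−2κ|x|} dx = 1 − e^{−2κd} = 1 − e^{−4.842} = 0.9921.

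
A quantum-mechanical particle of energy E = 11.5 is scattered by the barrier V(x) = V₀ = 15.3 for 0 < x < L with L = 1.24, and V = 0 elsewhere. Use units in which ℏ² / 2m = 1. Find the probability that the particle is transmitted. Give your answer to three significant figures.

Since E < V₀ the interior solution is evanescent with decay constant κ = √(2m(V₀ − E))/ℏ = 1.949.
κL = 2.417, sinh(κL) = 5.563.
The exact tunnelling result is T⁻¹ = 1 + V₀² sinh²(κL) / [4E(V₀ − E)] = 42.44, so T = 0.0236.

T = 0.0236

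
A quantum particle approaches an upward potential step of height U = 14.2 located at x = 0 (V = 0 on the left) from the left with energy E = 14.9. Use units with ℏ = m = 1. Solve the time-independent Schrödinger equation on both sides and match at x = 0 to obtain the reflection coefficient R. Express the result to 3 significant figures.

R = 0.414

On each side the TISE gives plane waves with k = √(2m(E − V))/ℏ: k₁ = √(2·1·14.9) = 5.459, k₂ = √(2·1·0.7) = 1.183.
Continuity of ψ and ψ′ at the step yields the reflection amplitude r = (k₁ − k₂)/(k₁ + k₂) = 0.6437; thus R = |r|² = 0.4144, T = 0.5856.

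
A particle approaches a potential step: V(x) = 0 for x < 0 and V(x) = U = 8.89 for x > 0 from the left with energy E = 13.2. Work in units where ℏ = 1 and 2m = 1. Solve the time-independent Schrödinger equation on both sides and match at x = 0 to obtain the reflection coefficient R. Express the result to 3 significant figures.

The wavenumbers are k₁ = √(2mE)/ℏ = 3.633 on the left and k₂ = √(2m(E − U))/ℏ = 2.076 on the right.
Continuity of ψ and ψ′ at the step yields the reflection amplitude r = (k₁ − k₂)/(k₁ + k₂) = 0.2727; thus R = |r|² = 0.07439, T = 0.9256.

R = 0.0744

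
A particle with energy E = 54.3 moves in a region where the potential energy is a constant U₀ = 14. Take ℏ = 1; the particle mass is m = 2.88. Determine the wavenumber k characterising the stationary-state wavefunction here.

With E > U₀ the solution is oscillatory, ψ ∝ e^{±ikx} with k = √(2m(E − U₀))/ℏ.
k = √(2 × 2.88 × 40.3) = 15.24.

k = 15.2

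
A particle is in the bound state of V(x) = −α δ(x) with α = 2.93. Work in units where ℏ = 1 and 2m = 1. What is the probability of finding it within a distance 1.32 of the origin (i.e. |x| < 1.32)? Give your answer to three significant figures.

P = 0.979

The normalised bound state is ψ = √κ e^{−κ|x|} with κ = mα/ℏ² = 1.465.
P(|x| < d) = ∫_{−d}^{d} κ e^{−2κ|x|} dx = 1 − e^{−2κd} = 1 − e^{−3.868} = 0.9791.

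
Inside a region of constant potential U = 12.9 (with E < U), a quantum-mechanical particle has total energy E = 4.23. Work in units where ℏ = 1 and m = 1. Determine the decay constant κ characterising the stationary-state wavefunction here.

κ = 4.16

Since E < U the TISE in this region is ψ'' = κ²ψ with κ = √(2m(U − E))/ℏ.
κ = √(2 × 1 × 8.67) = 4.164.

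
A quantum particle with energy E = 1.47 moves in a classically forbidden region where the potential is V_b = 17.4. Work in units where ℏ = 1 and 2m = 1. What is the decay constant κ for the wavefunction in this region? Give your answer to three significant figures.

Since E < V_b the TISE in this region is ψ'' = κ²ψ with κ = √(2m(V_b − E))/ℏ.
κ = √(2 × 0.5 × 15.93) = 3.991.

κ = 3.99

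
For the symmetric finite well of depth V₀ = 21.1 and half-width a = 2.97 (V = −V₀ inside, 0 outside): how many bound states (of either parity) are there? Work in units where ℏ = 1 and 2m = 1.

The dimensionless depth is z₀ = a√(2mV₀)/ℏ = 2.97 × √(21.10) = 13.64.
A new bound state (alternating even/odd) appears each time z₀ passes a multiple of π/2, so N = ⌊2z₀/π⌋ + 1 = ⌊8.685⌋ + 1 = 9.

N = 9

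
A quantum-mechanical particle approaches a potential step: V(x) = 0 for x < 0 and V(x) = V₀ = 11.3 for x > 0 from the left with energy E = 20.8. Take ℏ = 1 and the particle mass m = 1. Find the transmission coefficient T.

T = 0.963

The wavenumbers are k₁ = √(2mE)/ℏ = 6.450 on the left and k₂ = √(2m(E − V₀))/ℏ = 4.359 on the right.
Continuity of ψ and ψ′ at the step yields the reflection amplitude r = (k₁ − k₂)/(k₁ + k₂) = 0.1934; thus R = |r|² = 0.03742, T = 0.9626.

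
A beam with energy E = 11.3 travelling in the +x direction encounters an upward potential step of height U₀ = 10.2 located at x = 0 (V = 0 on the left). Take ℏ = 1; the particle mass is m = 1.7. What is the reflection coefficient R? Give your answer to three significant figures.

R = 0.275

On each side the TISE gives plane waves with k = √(2m(E − V))/ℏ: k₁ = √(2·1.7·11.3) = 6.198, k₂ = √(2·1.7·1.1) = 1.934.
Continuity of ψ and ψ′ at the step yields the reflection amplitude r = (k₁ − k₂)/(k₁ + k₂) = 0.5244; thus R = |r|² = 0.2750, T = 0.7250.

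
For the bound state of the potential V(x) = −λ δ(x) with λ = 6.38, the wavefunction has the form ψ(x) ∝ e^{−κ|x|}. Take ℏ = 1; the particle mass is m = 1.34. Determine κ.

κ = 8.55

Integrating the TISE across x = 0 gives the cusp condition ψ'(0⁺) − ψ'(0⁻) = −(2mλ/ℏ²)ψ(0).
With ψ ∝ e^{−κ|x|} this yields −2κ = −2mλ/ℏ², so κ = mλ/ℏ² = 8.549.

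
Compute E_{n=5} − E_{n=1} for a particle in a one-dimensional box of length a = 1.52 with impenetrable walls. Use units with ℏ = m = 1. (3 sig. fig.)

ΔE = 51.3

E_n = n²π²ℏ²/(2ma²), so ΔE = (5² − 1²) π²ℏ²/(2ma²).
ΔE = 24 × π² / (2 × 1 × 1.52²) = 51.26.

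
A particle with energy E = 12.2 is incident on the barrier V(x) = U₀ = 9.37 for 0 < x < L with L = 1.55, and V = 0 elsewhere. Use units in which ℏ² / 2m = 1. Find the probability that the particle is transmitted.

Above the barrier the interior wavenumber is k₂ = √(2m(E − U₀))/ℏ = 1.682, giving phase k₂L = 2.608.
T = [1 + U₀² sin²(k₂L) / (4E(E − U₀))]⁻¹ = 1/1.165 = 0.859.

T = 0.859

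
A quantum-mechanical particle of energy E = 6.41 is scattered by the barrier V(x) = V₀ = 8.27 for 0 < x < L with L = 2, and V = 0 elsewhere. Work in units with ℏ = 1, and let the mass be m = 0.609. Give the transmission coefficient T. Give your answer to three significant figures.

T = 0.00676

Since E < V₀ the interior solution is evanescent with decay constant κ = √(2m(V₀ − E))/ℏ = 1.505.
κL = 3.010, sinh(κL) = 10.12.
Matching ψ, ψ′ at both faces gives T = [1 + V₀² sinh²(κL) / (4E(V₀ − E))]⁻¹ = 1/147.9 = 0.00676.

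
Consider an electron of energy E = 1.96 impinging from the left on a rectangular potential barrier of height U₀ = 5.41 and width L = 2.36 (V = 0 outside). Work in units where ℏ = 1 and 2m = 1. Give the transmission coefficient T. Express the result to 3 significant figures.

E < U₀: inside the barrier ψ ∝ e^{±κx} with κ = √(2m(U₀ − E))/ℏ = 1.857.
κL = 4.384, sinh(κL) = 40.05.
The exact tunnelling result is T⁻¹ = 1 + U₀² sinh²(κL) / [4E(U₀ − E)] = 1737, so T = 0.000576.

T = 0.000576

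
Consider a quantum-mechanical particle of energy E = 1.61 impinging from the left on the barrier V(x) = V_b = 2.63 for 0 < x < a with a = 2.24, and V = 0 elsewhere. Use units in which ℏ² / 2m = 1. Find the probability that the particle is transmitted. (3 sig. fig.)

E < V_b: inside the barrier ψ ∝ e^{±κx} with κ = √(2m(V_b − E))/ℏ = 1.010.
κa = 2.262, sinh(κa) = 4.750.
The exact tunnelling result is T⁻¹ = 1 + V_b² sinh²(κa) / [4E(V_b − E)] = 24.76, so T = 0.0404.

T = 0.0404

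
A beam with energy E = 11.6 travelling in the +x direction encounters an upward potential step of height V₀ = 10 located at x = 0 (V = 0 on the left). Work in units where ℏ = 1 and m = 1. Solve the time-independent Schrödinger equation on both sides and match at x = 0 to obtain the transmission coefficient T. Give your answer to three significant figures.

T = 0.790

The wavenumbers are k₁ = √(2mE)/ℏ = 4.817 on the left and k₂ = √(2m(E − V₀))/ℏ = 1.789 on the right.
Continuity of ψ and ψ′ at the step yields the reflection amplitude r = (k₁ − k₂)/(k₁ + k₂) = 0.4584; thus R = |r|² = 0.2101, T = 0.7899.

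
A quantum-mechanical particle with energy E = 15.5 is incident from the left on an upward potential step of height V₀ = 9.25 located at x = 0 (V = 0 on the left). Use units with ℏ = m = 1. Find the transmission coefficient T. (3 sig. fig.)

The wavenumbers are k₁ = √(2mE)/ℏ = 5.568 on the left and k₂ = √(2m(E − V₀))/ℏ = 3.536 on the right.
Matching ψ and ψ′ at x = 0 gives r = (k₁ − k₂)/(k₁ + k₂), so R = r² = 0.04984 and T = 1 − R = 0.9502.

T = 0.950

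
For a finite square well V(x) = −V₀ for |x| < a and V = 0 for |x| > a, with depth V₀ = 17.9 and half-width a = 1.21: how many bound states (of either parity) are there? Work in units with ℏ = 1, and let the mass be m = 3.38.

N = 9

Define the well-strength parameter z₀ = (a/ℏ)√(2mV₀) = 1.21 × √(2·3.38·17.9) = 13.31.
A new bound state (alternating even/odd) appears each time z₀ passes a multiple of π/2, so N = ⌊2z₀/π⌋ + 1 = ⌊8.474⌋ + 1 = 9.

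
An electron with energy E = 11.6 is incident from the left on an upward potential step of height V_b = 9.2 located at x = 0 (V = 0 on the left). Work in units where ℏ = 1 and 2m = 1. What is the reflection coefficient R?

R = 0.140

On each side the TISE gives plane waves with k = √(2m(E − V))/ℏ: k₁ = √(2·½·11.6) = 3.406, k₂ = √(2·½·2.4) = 1.549.
Matching ψ and ψ′ at x = 0 gives r = (k₁ − k₂)/(k₁ + k₂), so R = r² = 0.1404 and T = 1 − R = 0.8596.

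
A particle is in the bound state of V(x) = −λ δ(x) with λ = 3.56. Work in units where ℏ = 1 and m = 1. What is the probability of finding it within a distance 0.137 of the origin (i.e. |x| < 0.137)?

P = 0.623

The normalised bound state is ψ = √κ e^{−κ|x|} with κ = mλ/ℏ² = 3.560.
P(|x| < d) = ∫_{−d}^{d} κ e^{−2κ|x|} dx = 1 − e^{−2κd} = 1 − e^{−0.9754} = 0.6230.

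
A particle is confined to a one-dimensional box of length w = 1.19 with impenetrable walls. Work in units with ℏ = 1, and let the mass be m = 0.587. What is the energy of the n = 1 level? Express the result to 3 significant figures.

E = 5.94

Requiring ψ(0) = ψ(w) = 0 quantises k = nπ/w, hence E_n = ℏ²k²/2m = n²π²ℏ²/(2mw²).
E_1 = 1² × π² / (2 × 0.587 × 1.19²) = 5.937.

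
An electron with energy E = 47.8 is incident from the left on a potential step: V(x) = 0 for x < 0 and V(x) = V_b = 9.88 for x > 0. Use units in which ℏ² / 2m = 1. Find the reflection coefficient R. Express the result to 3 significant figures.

R = 0.00334

On each side the TISE gives plane waves with k = √(2m(E − V))/ℏ: k₁ = √(2·½·47.8) = 6.914, k₂ = √(2·½·37.92) = 6.158.
Continuity of ψ and ψ′ at the step yields the reflection amplitude r = (k₁ − k₂)/(k₁ + k₂) = 0.05782; thus R = |r|² = 0.003343, T = 0.9967.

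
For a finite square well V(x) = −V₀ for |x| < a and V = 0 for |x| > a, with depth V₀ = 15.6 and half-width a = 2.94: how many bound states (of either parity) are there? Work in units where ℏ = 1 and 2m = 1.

N = 8

Define the well-strength parameter z₀ = (a/ℏ)√(2mV₀) = 2.94 × √(2·0.5·15.6) = 11.61.
A new bound state (alternating even/odd) appears each time z₀ passes a multiple of π/2, so N = ⌊2z₀/π⌋ + 1 = ⌊7.392⌋ + 1 = 8.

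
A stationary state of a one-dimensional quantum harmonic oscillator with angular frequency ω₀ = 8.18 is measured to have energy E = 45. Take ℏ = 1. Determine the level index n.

n = 5

Invert E_n = (n + ½)ℏω₀: n = E/ℏω₀ − ½ = 5.001, so n = 5.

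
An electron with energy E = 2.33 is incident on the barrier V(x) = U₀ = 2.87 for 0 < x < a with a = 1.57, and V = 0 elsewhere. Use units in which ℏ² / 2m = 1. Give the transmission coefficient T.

Since E < U₀ the interior solution is evanescent with decay constant κ = √(2m(U₀ − E))/ℏ = 0.7348.
κa = 1.154, sinh(κa) = 1.427.
Matching ψ, ψ′ at both faces gives T = [1 + U₀² sinh²(κa) / (4E(U₀ − E))]⁻¹ = 1/4.334 = 0.231.

T = 0.231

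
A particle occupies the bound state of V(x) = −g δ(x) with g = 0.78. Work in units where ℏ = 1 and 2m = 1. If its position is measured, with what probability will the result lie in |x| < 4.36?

P = 0.967

The normalised bound state is ψ = √κ e^{−κ|x|} with κ = mg/ℏ² = 0.3900.
P(|x| < d) = ∫_{−d}^{d} κ e^{−2κ|x|} dx = 1 − e^{−2κd} = 1 − e^{−3.401} = 0.9667.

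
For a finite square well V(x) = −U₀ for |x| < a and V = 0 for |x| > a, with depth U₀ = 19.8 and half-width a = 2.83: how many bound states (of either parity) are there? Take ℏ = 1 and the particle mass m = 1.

N = 12

Define the well-strength parameter z₀ = (a/ℏ)√(2mU₀) = 2.83 × √(2·1·19.8) = 17.81.
The even/odd transcendental equations gain one root per π/2 in z₀, giving N = 1 + ⌊2z₀/π⌋ = 1 + ⌊11.34⌋ = 12.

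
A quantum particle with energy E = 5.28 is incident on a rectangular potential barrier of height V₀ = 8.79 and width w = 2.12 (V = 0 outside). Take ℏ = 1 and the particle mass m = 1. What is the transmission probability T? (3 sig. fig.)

E < V₀: inside the barrier ψ ∝ e^{±κx} with κ = √(2m(V₀ − E))/ℏ = 2.650.
κw = 5.617, sinh(κw) = 137.5.
The exact tunnelling result is T⁻¹ = 1 + V₀² sinh²(κw) / [4E(V₀ − E)] = 19710, so T = 0.0000507.

T = 0.0000507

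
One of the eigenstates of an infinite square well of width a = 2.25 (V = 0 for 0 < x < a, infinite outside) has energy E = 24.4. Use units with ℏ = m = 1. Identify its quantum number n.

From E_n = n²π²ℏ²/(2ma²) invert to n = √(2ma²E)/(πℏ).
n = (2.25/π) × √(2 × 1 × 24.4) = 5.003 → n = 5.

n = 5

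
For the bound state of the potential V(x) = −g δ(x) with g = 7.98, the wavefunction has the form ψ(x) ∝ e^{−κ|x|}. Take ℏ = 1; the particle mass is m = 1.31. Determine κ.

Integrate −(ℏ²/2m)ψ'' − gδ(x)ψ = Eψ from −ε to +ε: the ψ'' term gives ψ'(0⁺) − ψ'(0⁻) and the δ term gives −(2mg/ℏ²)ψ(0).
With ψ ∝ e^{−κ|x|} this yields −2κ = −2mg/ℏ², so κ = mg/ℏ² = 10.45.

κ = 10.5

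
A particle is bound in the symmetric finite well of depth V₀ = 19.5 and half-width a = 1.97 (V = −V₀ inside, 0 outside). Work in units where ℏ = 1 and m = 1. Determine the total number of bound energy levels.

The dimensionless depth is z₀ = a√(2mV₀)/ℏ = 1.97 × √(39.00) = 12.30.
A new bound state (alternating even/odd) appears each time z₀ passes a multiple of π/2, so N = ⌊2z₀/π⌋ + 1 = ⌊7.832⌋ + 1 = 8.

N = 8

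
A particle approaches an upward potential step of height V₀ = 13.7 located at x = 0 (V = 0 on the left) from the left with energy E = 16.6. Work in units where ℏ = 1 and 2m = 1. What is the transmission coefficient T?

On each side the TISE gives plane waves with k = √(2m(E − V))/ℏ: k₁ = √(2·½·16.6) = 4.074, k₂ = √(2·½·2.9) = 1.703.
Matching ψ and ψ′ at x = 0 gives r = (k₁ − k₂)/(k₁ + k₂), so R = r² = 0.1685 and T = 1 − R = 0.8315.

T = 0.832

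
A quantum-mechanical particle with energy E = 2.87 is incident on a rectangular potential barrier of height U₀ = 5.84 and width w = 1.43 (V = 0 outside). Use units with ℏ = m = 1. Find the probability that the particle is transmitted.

T = 0.00375

E < U₀: inside the barrier ψ ∝ e^{±κx} with κ = √(2m(U₀ − E))/ℏ = 2.437.
κw = 3.485, sinh(κw) = 16.30.
Matching ψ, ψ′ at both faces gives T = [1 + U₀² sinh²(κw) / (4E(U₀ − E))]⁻¹ = 1/266.7 = 0.00375.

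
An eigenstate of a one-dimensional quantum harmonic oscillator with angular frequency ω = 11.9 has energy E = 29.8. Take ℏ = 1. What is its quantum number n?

Invert E_n = (n + ½)ℏω: n = E/ℏω − ½ = 2.004, so n = 2.

n = 2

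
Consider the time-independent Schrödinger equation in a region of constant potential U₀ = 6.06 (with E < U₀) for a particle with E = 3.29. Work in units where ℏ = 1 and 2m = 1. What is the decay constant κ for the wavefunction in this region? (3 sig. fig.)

Since E < U₀ the TISE in this region is ψ'' = κ²ψ with κ = √(2m(U₀ − E))/ℏ.
κ = √(2 × 0.5 × 2.77) = 1.664.

κ = 1.66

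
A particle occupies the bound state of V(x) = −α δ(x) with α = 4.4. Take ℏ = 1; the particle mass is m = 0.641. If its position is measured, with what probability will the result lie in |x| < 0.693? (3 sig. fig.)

P = 0.980

The normalised bound state is ψ = √κ e^{−κ|x|} with κ = mα/ℏ² = 2.820.
P(|x| < d) = ∫_{−d}^{d} κ e^{−2κ|x|} dx = 1 − e^{−2κd} = 1 − e^{−3.909} = 0.9799.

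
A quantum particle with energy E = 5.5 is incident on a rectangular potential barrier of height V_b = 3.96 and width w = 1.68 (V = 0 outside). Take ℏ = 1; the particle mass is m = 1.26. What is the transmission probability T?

E > V_b: inside the barrier k₂ = √(2m(E − V_b))/ℏ = 1.970, k₂w = 3.310.
T = [1 + V_b² sin²(k₂w) / (4E(E − V_b))]⁻¹ = 1/1.013 = 0.987.

T = 0.987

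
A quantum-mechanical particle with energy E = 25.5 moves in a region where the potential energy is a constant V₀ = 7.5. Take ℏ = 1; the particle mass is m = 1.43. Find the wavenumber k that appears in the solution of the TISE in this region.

With E > V₀ the solution is oscillatory, ψ ∝ e^{±ikx} with k = √(2m(E − V₀))/ℏ.
k = √(2 × 1.43 × 18) = 7.175.

k = 7.17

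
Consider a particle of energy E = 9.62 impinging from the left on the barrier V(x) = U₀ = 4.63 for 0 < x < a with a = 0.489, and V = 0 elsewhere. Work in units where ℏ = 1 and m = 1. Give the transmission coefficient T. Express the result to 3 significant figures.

T = 0.900

Above the barrier the interior wavenumber is k₂ = √(2m(E − U₀))/ℏ = 3.159, giving phase k₂a = 1.545.
T = [1 + U₀² sin²(k₂a) / (4E(E − U₀))]⁻¹ = 1/1.112 = 0.900.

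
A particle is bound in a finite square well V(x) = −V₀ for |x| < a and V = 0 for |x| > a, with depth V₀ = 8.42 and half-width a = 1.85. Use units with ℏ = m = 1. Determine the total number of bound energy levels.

N = 5

The dimensionless depth is z₀ = a√(2mV₀)/ℏ = 1.85 × √(16.84) = 7.592.
The even/odd transcendental equations gain one root per π/2 in z₀, giving N = 1 + ⌊2z₀/π⌋ = 1 + ⌊4.833⌋ = 5.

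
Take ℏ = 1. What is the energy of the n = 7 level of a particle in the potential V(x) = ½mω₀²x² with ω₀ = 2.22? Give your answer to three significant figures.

The oscillator eigenvalues are E_n = ℏω₀(n + ½), so E_7 = 2.22 × 7.5 = 16.65.

E = 16.7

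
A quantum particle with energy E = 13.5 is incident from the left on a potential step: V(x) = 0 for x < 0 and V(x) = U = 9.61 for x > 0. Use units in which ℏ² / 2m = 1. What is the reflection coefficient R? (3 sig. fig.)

The wavenumbers are k₁ = √(2mE)/ℏ = 3.674 on the left and k₂ = √(2m(E − U))/ℏ = 1.972 on the right.
Matching ψ and ψ′ at x = 0 gives r = (k₁ − k₂)/(k₁ + k₂), so R = r² = 0.09085 and T = 1 − R = 0.9092.

R = 0.0908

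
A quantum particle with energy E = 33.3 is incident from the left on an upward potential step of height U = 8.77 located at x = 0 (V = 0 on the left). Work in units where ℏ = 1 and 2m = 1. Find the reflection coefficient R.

R = 0.00582

The wavenumbers are k₁ = √(2mE)/ℏ = 5.771 on the left and k₂ = √(2m(E − U))/ℏ = 4.953 on the right.
Matching ψ and ψ′ at x = 0 gives r = (k₁ − k₂)/(k₁ + k₂), so R = r² = 0.005817 and T = 1 − R = 0.9942.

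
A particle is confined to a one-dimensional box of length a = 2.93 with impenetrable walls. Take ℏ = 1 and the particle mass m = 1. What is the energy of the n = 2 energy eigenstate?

E = 2.30

Requiring ψ(0) = ψ(a) = 0 quantises k = nπ/a, hence E_n = ℏ²k²/2m = n²π²ℏ²/(2ma²).
E_2 = 2² × π² / (2 × 1 × 2.93²) = 2.299.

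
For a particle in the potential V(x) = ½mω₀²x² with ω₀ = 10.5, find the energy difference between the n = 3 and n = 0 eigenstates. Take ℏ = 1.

E_n = ℏω₀(n + ½), so ΔE = (3 − 0) ℏω₀ = 3 × 10.5 = 31.50.

ΔE = 31.5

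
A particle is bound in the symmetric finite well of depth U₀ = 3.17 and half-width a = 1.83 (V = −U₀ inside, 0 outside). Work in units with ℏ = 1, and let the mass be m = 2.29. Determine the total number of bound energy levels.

The dimensionless depth is z₀ = a√(2mU₀)/ℏ = 1.83 × √(14.52) = 6.973.
A new bound state (alternating even/odd) appears each time z₀ passes a multiple of π/2, so N = ⌊2z₀/π⌋ + 1 = ⌊4.439⌋ + 1 = 5.

N = 5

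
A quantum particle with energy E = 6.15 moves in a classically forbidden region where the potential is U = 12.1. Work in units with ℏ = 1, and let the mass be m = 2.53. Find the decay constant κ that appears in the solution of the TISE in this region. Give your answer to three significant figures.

Since E < U the TISE in this region is ψ'' = κ²ψ with κ = √(2m(U − E))/ℏ.
κ = √(2 × 2.53 × 5.95) = 5.487.

κ = 5.49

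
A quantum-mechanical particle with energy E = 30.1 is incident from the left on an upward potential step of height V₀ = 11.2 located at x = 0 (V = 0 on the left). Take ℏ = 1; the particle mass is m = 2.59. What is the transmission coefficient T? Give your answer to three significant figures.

T = 0.987

The wavenumbers are k₁ = √(2mE)/ℏ = 12.49 on the left and k₂ = √(2m(E − V₀))/ℏ = 9.895 on the right.
Matching ψ and ψ′ at x = 0 gives r = (k₁ − k₂)/(k₁ + k₂), so R = r² = 0.01341 and T = 1 − R = 0.9866.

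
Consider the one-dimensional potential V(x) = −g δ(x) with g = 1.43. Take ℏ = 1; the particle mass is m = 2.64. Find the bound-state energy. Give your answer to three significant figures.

E = -2.70

The bound state is ψ(x) = √κ e^{−κ|x|}. The derivative jump ψ'(0⁺) − ψ'(0⁻) = −(2mg/ℏ²)ψ(0) fixes κ = mg/ℏ² = 3.775.
Then E = −ℏ²κ²/(2m) = −mg²/(2ℏ²) = -2.699.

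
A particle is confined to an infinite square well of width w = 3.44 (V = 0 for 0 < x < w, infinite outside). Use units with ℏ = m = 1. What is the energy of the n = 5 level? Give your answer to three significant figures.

E = 10.4

Requiring ψ(0) = ψ(w) = 0 quantises k = nπ/w, hence E_n = ℏ²k²/2m = n²π²ℏ²/(2mw²).
E_5 = 5² × π² / (2 × 1 × 3.44²) = 10.43.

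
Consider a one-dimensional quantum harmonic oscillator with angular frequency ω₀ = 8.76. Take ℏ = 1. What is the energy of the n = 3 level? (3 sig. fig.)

E = 30.7

The oscillator eigenvalues are E_n = ℏω₀(n + ½), so E_3 = 8.76 × 3.5 = 30.66.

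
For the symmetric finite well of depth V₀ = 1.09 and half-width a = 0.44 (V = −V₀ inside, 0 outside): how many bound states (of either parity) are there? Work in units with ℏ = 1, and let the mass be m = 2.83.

N = 1

The dimensionless depth is z₀ = a√(2mV₀)/ℏ = 0.44 × √(6.169) = 1.093.
A new bound state (alternating even/odd) appears each time z₀ passes a multiple of π/2, so N = ⌊2z₀/π⌋ + 1 = ⌊0.6958⌋ + 1 = 1.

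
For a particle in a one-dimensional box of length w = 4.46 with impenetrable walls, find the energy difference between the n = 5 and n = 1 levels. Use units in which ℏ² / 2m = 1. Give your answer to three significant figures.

E_n = n²π²ℏ²/(2mw²), so ΔE = (5² − 1²) π²ℏ²/(2mw²).
ΔE = 24 × π² / (2 × 0.5 × 4.46²) = 11.91.

ΔE = 11.9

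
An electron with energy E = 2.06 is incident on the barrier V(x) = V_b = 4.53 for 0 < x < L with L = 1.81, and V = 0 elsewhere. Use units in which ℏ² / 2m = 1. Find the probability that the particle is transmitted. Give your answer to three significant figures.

Since E < V_b the interior solution is evanescent with decay constant κ = √(2m(V_b − E))/ℏ = 1.572.
κL = 2.845, sinh(κL) = 8.569.
The exact tunnelling result is T⁻¹ = 1 + V_b² sinh²(κL) / [4E(V_b − E)] = 75.03, so T = 0.0133.

T = 0.0133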